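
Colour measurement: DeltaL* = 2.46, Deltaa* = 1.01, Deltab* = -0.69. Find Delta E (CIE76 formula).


Formula: Delta E = sqrt(dL*^2 + da*^2 + db*^2)
Step 1: dL*^2 = 2.46^2 = 6.0516
Step 2: da*^2 = 1.01^2 = 1.0201
Step 3: db*^2 = (-0.69)^2 = 0.4761
Step 4: Sum = 6.0516 + 1.0201 + 0.4761 = 7.5478
Step 5: Delta E = sqrt(7.5478) = 2.75

2.75 Delta E


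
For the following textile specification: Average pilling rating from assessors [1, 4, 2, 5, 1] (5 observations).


Formula: Mean = sum / count
Sum = 1 + 4 + 2 + 5 + 1 = 13
Mean = 13 / 5 = 2.6

2.6


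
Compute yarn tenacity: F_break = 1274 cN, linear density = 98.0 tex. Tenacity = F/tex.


Formula: Tenacity = Breaking force / Linear density
Tenacity = 1274 cN / 98.0 tex
Tenacity = 13.00 cN/tex

13.00 cN/tex


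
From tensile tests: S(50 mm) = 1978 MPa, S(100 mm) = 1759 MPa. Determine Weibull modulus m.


Formula: m = ln(L1/L2) / ln(S2/S1)
Step 1: ln(L1/L2) = ln(50/100) = -0.69315
Step 2: S2/S1 = 1759/1978 = 0.88928
Step 3: ln(S2/S1) = ln(0.88928) = -0.11734
Step 4: m = -0.69315 / -0.11734 = 5.91

5.91 (Weibull m)


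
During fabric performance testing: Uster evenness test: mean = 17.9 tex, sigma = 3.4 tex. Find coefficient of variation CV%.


Formula: CV% = (standard deviation / mean) * 100
Step 1: Ratio = 3.4 / 17.9 = 0.189944
Step 2: CV% = 0.189944 * 100 = 18.9944% ≈ 19.0%

19.0%


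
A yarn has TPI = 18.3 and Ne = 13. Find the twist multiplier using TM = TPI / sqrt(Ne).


Formula: TM = TPI / sqrt(Ne)
Step 1: sqrt(Ne) = sqrt(13) = 3.6056
Step 2: TM = 18.3 / 3.6056 = 5.08

5.08 TM


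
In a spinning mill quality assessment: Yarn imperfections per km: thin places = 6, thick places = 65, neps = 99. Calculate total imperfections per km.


Formula: Total = thin places + thick places + neps
Total = 6 + 65 + 99
Total = 170 imperfections/km

170 imperfections/km


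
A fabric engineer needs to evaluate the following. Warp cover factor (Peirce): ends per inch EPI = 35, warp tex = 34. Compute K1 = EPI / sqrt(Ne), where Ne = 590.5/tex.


Formula: K1 = EPI / sqrt(Ne), with Ne = 590.5 / tex_warp
Step 1: Ne = 590.5 / 34 = 17.368
Step 2: sqrt(Ne) = sqrt(17.368) = 4.1675
Step 3: K1 = 35 / 4.1675 = 8.4

8.4


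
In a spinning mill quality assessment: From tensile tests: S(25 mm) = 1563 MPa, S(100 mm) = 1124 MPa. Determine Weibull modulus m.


Formula: m = ln(L1/L2) / ln(S2/S1)
Step 1: ln(L1/L2) = ln(25/100) = -1.38629
Step 2: S2/S1 = 1124/1563 = 0.71913
Step 3: ln(S2/S1) = ln(0.71913) = -0.32971
Step 4: m = -1.38629 / -0.32971 = 4.20

4.20 (Weibull m)


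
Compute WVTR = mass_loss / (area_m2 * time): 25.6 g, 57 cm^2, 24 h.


Formula: WVTR = mass_loss / (area * time)
Step 1: Convert area: 57 cm^2 = 0.0057 m^2
Step 2: WVTR = 25.6 g / (0.0057 m^2 * 24 h)
Step 3: WVTR = 25.6 / 0.1368 = 187.1 g/m^2/h

187.1 g/m^2/h


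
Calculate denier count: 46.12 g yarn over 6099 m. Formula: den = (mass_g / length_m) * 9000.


Formula: den = (mass_g / length_m) * 9000
Substituting: den = (46.12 / 6099) * 9000
Intermediate: 46.12 / 6099 = 0.0075619 g/m
den = 0.0075619 * 9000 = 68.1 denier

68.1 denier


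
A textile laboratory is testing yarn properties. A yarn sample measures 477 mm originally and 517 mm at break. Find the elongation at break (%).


Formula: Elongation (%) = ((L_break - L0) / L0) * 100
Step 1: Extension = 517 - 477 = 40 mm
Step 2: Elongation = (40 / 477) * 100
Step 3: Elongation = 0.083857 * 100 = 8.3857% ≈ 8.4%

8.4%


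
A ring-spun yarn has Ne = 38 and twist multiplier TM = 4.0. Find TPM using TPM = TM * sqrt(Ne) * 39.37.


Formula: TPM = TM * sqrt(Ne) * 39.37
Step 1: sqrt(Ne) = sqrt(38) = 6.1644
Step 2: TM * sqrt(Ne) = 4.0 * 6.1644 = 24.6576
Step 3: TPM = 24.6576 * 39.37 = 971 twists/m

971 twists/m


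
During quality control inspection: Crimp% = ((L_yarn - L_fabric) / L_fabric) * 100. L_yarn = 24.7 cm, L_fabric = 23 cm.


Formula: Crimp% = ((L_yarn - L_fabric) / L_fabric) * 100
Step 1: Extension = 24.7 - 23 = 1.7 cm
Step 2: Crimp% = (1.7 / 23) * 100
Step 3: Crimp% = 0.073913 * 100 = 7.3913% ≈ 7.4%

7.4%


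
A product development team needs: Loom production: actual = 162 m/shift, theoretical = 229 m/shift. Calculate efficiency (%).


Formula: Efficiency% = (Actual output / Theoretical output) * 100
Efficiency% = (162 / 229) * 100
Efficiency% = 0.707424 * 100 = 70.7424% ≈ 70.7%

70.7%


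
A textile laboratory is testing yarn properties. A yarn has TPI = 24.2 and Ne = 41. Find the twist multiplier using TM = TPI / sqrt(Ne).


Formula: TM = TPI / sqrt(Ne)
Step 1: sqrt(Ne) = sqrt(41) = 6.4031
Step 2: TM = 24.2 / 6.4031 = 3.78

3.78 TM


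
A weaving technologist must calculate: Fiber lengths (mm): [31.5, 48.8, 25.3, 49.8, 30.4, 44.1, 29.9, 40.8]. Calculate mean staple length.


Formula: Mean = sum of lengths / count
Sum = 31.5 + 48.8 + 25.3 + 49.8 + 30.4 + 44.1 + 29.9 + 40.8
Sum = 300.6 mm
Mean = 300.6 / 8 = 37.58 mm

37.58 mm


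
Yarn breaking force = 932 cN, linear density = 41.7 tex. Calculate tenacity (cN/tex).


Formula: Tenacity = Breaking force / Linear density
Tenacity = 932 cN / 41.7 tex
Tenacity = 22.35 cN/tex

22.35 cN/tex


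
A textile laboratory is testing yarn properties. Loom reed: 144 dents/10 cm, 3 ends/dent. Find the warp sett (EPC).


Formula: EPC = (dents per 10 cm * ends per dent) / 10
Step 1: Total ends per 10 cm = 144 * 3 = 432
Step 2: EPC = 432 / 10 = 43.2 ends/cm

43.2 ends/cm


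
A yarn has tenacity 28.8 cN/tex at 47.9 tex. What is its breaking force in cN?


Formula: Breaking force = Tenacity * Linear density
F = 28.8 cN/tex * 47.9 tex
F = 1379.52 cN

1379.52 cN


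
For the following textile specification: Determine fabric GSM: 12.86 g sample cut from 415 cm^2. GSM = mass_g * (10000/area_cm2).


Formula: GSM = mass_g / area_m2
Step 1: Convert area: 415 cm^2 = 415 / 10000 = 0.0415 m^2
Step 2: GSM = 12.86 g / 0.0415 m^2 = 309.9 g/m^2

309.9 g/m^2


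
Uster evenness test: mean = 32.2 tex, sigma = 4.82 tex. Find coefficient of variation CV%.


Formula: CV% = (standard deviation / mean) * 100
Step 1: Ratio = 4.82 / 32.2 = 0.149689
Step 2: CV% = 0.149689 * 100 = 14.9689% ≈ 15.0%

15.0%


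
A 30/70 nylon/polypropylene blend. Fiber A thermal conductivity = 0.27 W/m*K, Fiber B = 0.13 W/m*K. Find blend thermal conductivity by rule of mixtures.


Formula: Blend property = (fraction_A * property_A) + (fraction_B * property_B)
Step 1: Contribution A = 30/100 * 0.27 W/m*K = 0.081 W/m*K
Step 2: Contribution B = 70/100 * 0.13 W/m*K = 0.091 W/m*K
Step 3: Blend thermal conductivity = 0.081 + 0.091 = 0.172 W/m*K

0.172 W/m*K


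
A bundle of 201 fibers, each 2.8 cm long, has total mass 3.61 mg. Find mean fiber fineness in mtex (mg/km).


Formula: fineness (mtex) = mass (mg) / total length (km) = (mass_mg / total_length_m) * 1000
Step 1: Convert fiber length: 2.8 cm = 0.028 m
Step 2: Total fiber length = 201 * 0.028 = 5.628 m
Step 3: Linear density = 3.61 mg / 5.628 m = 0.6414 mg/m
Step 4: fineness = 0.6414 * 1000 = 641.4 mtex

641.4 mtex


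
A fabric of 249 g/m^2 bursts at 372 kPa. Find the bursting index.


Formula: Bursting Index = Bursting Strength / Fabric GSM
BI = 372 kPa / 249 g/m^2
BI = 1.494 kPa/(g/m^2)

1.494 kPa/(g/m^2)


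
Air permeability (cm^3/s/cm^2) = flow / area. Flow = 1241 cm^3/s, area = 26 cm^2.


Formula: Air Permeability = Airflow / Test Area
AP = 1241 cm^3/s / 26 cm^2
AP = 47.7 cm^3/s/cm^2

47.7 cm^3/s/cm^2


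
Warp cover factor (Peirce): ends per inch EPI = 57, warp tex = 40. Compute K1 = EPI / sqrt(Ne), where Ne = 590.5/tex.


Formula: K1 = EPI / sqrt(Ne), with Ne = 590.5 / tex_warp
Step 1: Ne = 590.5 / 40 = 14.763
Step 2: sqrt(Ne) = sqrt(14.763) = 3.8423
Step 3: K1 = 57 / 3.8423 = 14.8

14.8


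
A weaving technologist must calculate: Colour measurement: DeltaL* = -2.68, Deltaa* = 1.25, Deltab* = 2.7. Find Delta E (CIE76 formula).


Formula: Delta E = sqrt(dL*^2 + da*^2 + db*^2)
Step 1: dL*^2 = (-2.68)^2 = 7.1824
Step 2: da*^2 = 1.25^2 = 1.5625
Step 3: db*^2 = 2.7^2 = 7.29
Step 4: Sum = 7.1824 + 1.5625 + 7.29 = 16.0349
Step 5: Delta E = sqrt(16.0349) = 4.0

4.0 Delta E


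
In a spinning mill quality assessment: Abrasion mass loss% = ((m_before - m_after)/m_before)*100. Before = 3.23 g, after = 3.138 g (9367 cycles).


Formula: Mass loss% = ((m_before - m_after) / m_before) * 100
Step 1: Mass loss = 3.23 - 3.138 = 0.092 g
Step 2: Ratio = 0.092 / 3.23 = 0.028483
Step 3: Mass loss% = 0.028483 * 100 = 2.8483% ≈ 2.85%

2.85%


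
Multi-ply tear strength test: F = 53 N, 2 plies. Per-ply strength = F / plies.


Formula: Per-ply strength = Total force / Number of plies
Per-ply = 53 N / 2
Per-ply = 26.5 N

26.5 N


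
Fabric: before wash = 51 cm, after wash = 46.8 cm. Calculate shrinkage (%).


Formula: Shrinkage% = ((L_before - L_after) / L_before) * 100
Step 1: Shrinkage = 51 - 46.8 = 4.2 cm
Step 2: Shrinkage% = (4.2 / 51) * 100
Step 3: Shrinkage% = 0.082353 * 100 = 8.2353% ≈ 8.2%

8.2%


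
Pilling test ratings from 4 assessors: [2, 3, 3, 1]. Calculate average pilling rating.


Formula: Mean = sum / count
Sum = 2 + 3 + 3 + 1 = 9
Mean = 9 / 4 = 2.3

2.3


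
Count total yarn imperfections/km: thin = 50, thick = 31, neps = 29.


Formula: Total = thin places + thick places + neps
Total = 50 + 31 + 29
Total = 110 imperfections/km

110 imperfections/km


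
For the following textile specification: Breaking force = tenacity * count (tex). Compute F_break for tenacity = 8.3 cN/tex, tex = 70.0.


Formula: Breaking force = Tenacity * Linear density
F = 8.3 cN/tex * 70.0 tex
F = 581.00 cN

581.00 cN


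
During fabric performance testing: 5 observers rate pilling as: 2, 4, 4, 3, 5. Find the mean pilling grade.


Formula: Mean = sum / count
Sum = 2 + 4 + 4 + 3 + 5 = 18
Mean = 18 / 5 = 3.6

3.6


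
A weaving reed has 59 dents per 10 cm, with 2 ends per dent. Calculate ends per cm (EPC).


Formula: EPC = (dents per 10 cm * ends per dent) / 10
Step 1: Total ends per 10 cm = 59 * 2 = 118
Step 2: EPC = 118 / 10 = 11.8 ends/cm

11.8 ends/cm


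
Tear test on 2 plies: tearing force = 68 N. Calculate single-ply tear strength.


Formula: Per-ply strength = Total force / Number of plies
Per-ply = 68 N / 2
Per-ply = 34 N

34 N


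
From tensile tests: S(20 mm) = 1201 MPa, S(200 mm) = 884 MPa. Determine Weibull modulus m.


Formula: m = ln(L1/L2) / ln(S2/S1)
Step 1: ln(L1/L2) = ln(20/200) = -2.30259
Step 2: S2/S1 = 884/1201 = 0.73605
Step 3: ln(S2/S1) = ln(0.73605) = -0.30646
Step 4: m = -2.30259 / -0.30646 = 7.51

7.51 (Weibull m)


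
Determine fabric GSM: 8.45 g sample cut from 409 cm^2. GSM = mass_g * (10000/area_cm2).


Formula: GSM = mass_g / area_m2
Step 1: Convert area: 409 cm^2 = 409 / 10000 = 0.0409 m^2
Step 2: GSM = 8.45 g / 0.0409 m^2 = 206.6 g/m^2

206.6 g/m^2


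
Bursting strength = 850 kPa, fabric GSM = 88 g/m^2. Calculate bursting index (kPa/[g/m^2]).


Formula: Bursting Index = Bursting Strength / Fabric GSM
BI = 850 kPa / 88 g/m^2
BI = 9.659 kPa/(g/m^2)

9.659 kPa/(g/m^2)


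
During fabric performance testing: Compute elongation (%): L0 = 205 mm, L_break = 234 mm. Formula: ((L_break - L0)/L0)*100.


Formula: Elongation (%) = ((L_break - L0) / L0) * 100
Step 1: Extension = 234 - 205 = 29 mm
Step 2: Elongation = (29 / 205) * 100
Step 3: Elongation = 0.141463 * 100 = 14.1463% ≈ 14.1%

14.1%


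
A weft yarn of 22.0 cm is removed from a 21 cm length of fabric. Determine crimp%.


Formula: Crimp% = ((L_yarn - L_fabric) / L_fabric) * 100
Step 1: Extension = 22.0 - 21 = 1.0 cm
Step 2: Crimp% = (1.0 / 21) * 100
Step 3: Crimp% = 0.047619 * 100 = 4.7619% ≈ 4.8%

4.8%


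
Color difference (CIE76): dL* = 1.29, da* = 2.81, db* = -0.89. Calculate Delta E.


Formula: Delta E = sqrt(dL*^2 + da*^2 + db*^2)
Step 1: dL*^2 = 1.29^2 = 1.6641
Step 2: da*^2 = 2.81^2 = 7.8961
Step 3: db*^2 = (-0.89)^2 = 0.7921
Step 4: Sum = 1.6641 + 7.8961 + 0.7921 = 10.3523
Step 5: Delta E = sqrt(10.3523) = 3.22

3.22 Delta E


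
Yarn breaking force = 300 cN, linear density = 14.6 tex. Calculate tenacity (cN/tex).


Formula: Tenacity = Breaking force / Linear density
Tenacity = 300 cN / 14.6 tex
Tenacity = 20.55 cN/tex

20.55 cN/tex


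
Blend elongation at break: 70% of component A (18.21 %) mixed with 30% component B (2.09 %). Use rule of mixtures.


Formula: Blend property = (fraction_A * property_A) + (fraction_B * property_B)
Step 1: Contribution A = 70/100 * 18.21 % = 12.747 %
Step 2: Contribution B = 30/100 * 2.09 % = 0.627 %
Step 3: Blend elongation at break = 12.747 + 0.627 = 13.374 %

13.374 %


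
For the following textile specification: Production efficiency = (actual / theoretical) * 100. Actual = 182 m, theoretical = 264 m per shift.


Formula: Efficiency% = (Actual output / Theoretical output) * 100
Efficiency% = (182 / 264) * 100
Efficiency% = 0.689394 * 100 = 68.9394% ≈ 68.9%

68.9%


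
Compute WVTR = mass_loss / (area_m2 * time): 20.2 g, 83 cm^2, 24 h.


Formula: WVTR = mass_loss / (area * time)
Step 1: Convert area: 83 cm^2 = 0.0083 m^2
Step 2: WVTR = 20.2 g / (0.0083 m^2 * 24 h)
Step 3: WVTR = 20.2 / 0.1992 = 101.4 g/m^2/h

101.4 g/m^2/h


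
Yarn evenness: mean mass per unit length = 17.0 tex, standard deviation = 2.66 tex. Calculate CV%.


Formula: CV% = (standard deviation / mean) * 100
Step 1: Ratio = 2.66 / 17.0 = 0.156471
Step 2: CV% = 0.156471 * 100 = 15.6471% ≈ 15.6%

15.6%


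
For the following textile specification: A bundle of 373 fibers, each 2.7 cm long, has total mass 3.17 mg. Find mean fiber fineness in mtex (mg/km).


Formula: fineness (mtex) = mass (mg) / total length (km) = (mass_mg / total_length_m) * 1000
Step 1: Convert fiber length: 2.7 cm = 0.027 m
Step 2: Total fiber length = 373 * 0.027 = 10.071 m
Step 3: Linear density = 3.17 mg / 10.071 m = 0.3148 mg/m
Step 4: fineness = 0.3148 * 1000 = 314.8 mtex

314.8 mtex


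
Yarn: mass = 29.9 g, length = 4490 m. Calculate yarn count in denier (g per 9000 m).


Formula: den = (mass_g / length_m) * 9000
Substituting: den = (29.9 / 4490) * 9000
Intermediate: 29.9 / 4490 = 0.00665924 g/m
den = 0.00665924 * 9000 = 59.9 denier

59.9 denier


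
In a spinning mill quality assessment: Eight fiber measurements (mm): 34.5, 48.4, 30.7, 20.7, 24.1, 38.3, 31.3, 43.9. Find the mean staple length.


Formula: Mean = sum of lengths / count
Sum = 34.5 + 48.4 + 30.7 + 20.7 + 24.1 + 38.3 + 31.3 + 43.9
Sum = 271.9 mm
Mean = 271.9 / 8 = 33.99 mm

33.99 mm


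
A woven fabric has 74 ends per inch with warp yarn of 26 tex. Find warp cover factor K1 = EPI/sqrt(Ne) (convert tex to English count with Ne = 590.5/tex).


Formula: K1 = EPI / sqrt(Ne), with Ne = 590.5 / tex_warp
Step 1: Ne = 590.5 / 26 = 22.712
Step 2: sqrt(Ne) = sqrt(22.712) = 4.7657
Step 3: K1 = 74 / 4.7657 = 15.5

15.5


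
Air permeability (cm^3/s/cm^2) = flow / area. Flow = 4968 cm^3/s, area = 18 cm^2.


Formula: Air Permeability = Airflow / Test Area
AP = 4968 cm^3/s / 18 cm^2
AP = 276.0 cm^3/s/cm^2

276.0 cm^3/s/cm^2


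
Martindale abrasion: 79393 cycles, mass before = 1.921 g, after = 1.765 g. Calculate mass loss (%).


Formula: Mass loss% = ((m_before - m_after) / m_before) * 100
Step 1: Mass loss = 1.921 - 1.765 = 0.156 g
Step 2: Ratio = 0.156 / 1.921 = 0.0812077
Step 3: Mass loss% = 0.0812077 * 100 = 8.12077% ≈ 8.12%

8.12%


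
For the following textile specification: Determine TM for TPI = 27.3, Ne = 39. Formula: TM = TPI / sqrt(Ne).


Formula: TM = TPI / sqrt(Ne)
Step 1: sqrt(Ne) = sqrt(39) = 6.245
Step 2: TM = 27.3 / 6.245 = 4.37

4.37 TM


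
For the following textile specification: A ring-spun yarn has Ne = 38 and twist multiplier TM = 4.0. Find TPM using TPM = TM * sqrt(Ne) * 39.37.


Formula: TPM = TM * sqrt(Ne) * 39.37
Step 1: sqrt(Ne) = sqrt(38) = 6.1644
Step 2: TM * sqrt(Ne) = 4.0 * 6.1644 = 24.6576
Step 3: TPM = 24.6576 * 39.37 = 971 twists/m

971 twists/m


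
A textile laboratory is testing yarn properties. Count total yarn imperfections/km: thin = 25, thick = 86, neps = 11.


Formula: Total = thin places + thick places + neps
Total = 25 + 86 + 11
Total = 122 imperfections/km

122 imperfections/km


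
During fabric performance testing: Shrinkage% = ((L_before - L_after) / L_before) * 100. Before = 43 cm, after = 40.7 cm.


Formula: Shrinkage% = ((L_before - L_after) / L_before) * 100
Step 1: Shrinkage = 43 - 40.7 = 2.3 cm
Step 2: Shrinkage% = (2.3 / 43) * 100
Step 3: Shrinkage% = 0.053488 * 100 = 5.3488% ≈ 5.3%

5.3%


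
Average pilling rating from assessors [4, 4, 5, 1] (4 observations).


Formula: Mean = sum / count
Sum = 4 + 4 + 5 + 1 = 14
Mean = 14 / 4 = 3.5

3.5


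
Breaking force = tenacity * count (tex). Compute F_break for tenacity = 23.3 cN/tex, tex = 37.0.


Formula: Breaking force = Tenacity * Linear density
F = 23.3 cN/tex * 37.0 tex
F = 862.10 cN

862.10 cN


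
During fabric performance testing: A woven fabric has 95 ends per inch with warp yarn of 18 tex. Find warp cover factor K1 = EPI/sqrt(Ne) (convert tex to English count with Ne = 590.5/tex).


Formula: K1 = EPI / sqrt(Ne), with Ne = 590.5 / tex_warp
Step 1: Ne = 590.5 / 18 = 32.806
Step 2: sqrt(Ne) = sqrt(32.806) = 5.7277
Step 3: K1 = 95 / 5.7277 = 16.6

16.6


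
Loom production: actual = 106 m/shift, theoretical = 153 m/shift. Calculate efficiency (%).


Formula: Efficiency% = (Actual output / Theoretical output) * 100
Efficiency% = (106 / 153) * 100
Efficiency% = 0.69281 * 100 = 69.281% ≈ 69.3%

69.3%


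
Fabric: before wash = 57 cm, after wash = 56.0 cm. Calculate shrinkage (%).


Formula: Shrinkage% = ((L_before - L_after) / L_before) * 100
Step 1: Shrinkage = 57 - 56.0 = 1.0 cm
Step 2: Shrinkage% = (1.0 / 57) * 100
Step 3: Shrinkage% = 0.017544 * 100 = 1.7544% ≈ 1.8%

1.8%


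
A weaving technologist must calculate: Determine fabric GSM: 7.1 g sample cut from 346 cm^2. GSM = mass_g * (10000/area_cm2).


Formula: GSM = mass_g / area_m2
Step 1: Convert area: 346 cm^2 = 346 / 10000 = 0.0346 m^2
Step 2: GSM = 7.1 g / 0.0346 m^2 = 205.2 g/m^2

205.2 g/m^2


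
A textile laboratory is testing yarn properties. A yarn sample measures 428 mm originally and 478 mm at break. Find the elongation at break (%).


Formula: Elongation (%) = ((L_break - L0) / L0) * 100
Step 1: Extension = 478 - 428 = 50 mm
Step 2: Elongation = (50 / 428) * 100
Step 3: Elongation = 0.116822 * 100 = 11.6822% ≈ 11.7%

11.7%


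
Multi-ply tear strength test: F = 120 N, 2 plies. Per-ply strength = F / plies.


Formula: Per-ply strength = Total force / Number of plies
Per-ply = 120 N / 2
Per-ply = 60 N

60 N


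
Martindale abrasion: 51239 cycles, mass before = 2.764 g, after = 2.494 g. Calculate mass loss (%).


Formula: Mass loss% = ((m_before - m_after) / m_before) * 100
Step 1: Mass loss = 2.764 - 2.494 = 0.27 g
Step 2: Ratio = 0.27 / 2.764 = 0.0976845
Step 3: Mass loss% = 0.0976845 * 100 = 9.76845% ≈ 9.77%

9.77%


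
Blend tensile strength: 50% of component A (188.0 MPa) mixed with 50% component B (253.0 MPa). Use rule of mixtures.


Formula: Blend property = (fraction_A * property_A) + (fraction_B * property_B)
Step 1: Contribution A = 50/100 * 188.0 MPa = 94.0 MPa
Step 2: Contribution B = 50/100 * 253.0 MPa = 126.5 MPa
Step 3: Blend tensile strength = 94.0 + 126.5 = 220.5 MPa

220.5 MPa


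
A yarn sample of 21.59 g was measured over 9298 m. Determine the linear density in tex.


Formula: Tex = (mass_g / length_m) * 1000
Substituting: Tex = (21.59 / 9298) * 1000
Intermediate: 21.59 / 9298 = 0.002322 g/m
Tex = 0.002322 * 1000 = 2.32 tex

2.32 tex


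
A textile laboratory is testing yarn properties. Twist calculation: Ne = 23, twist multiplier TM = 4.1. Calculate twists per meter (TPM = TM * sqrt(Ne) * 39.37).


Formula: TPM = TM * sqrt(Ne) * 39.37
Step 1: sqrt(Ne) = sqrt(23) = 4.7958
Step 2: TM * sqrt(Ne) = 4.1 * 4.7958 = 19.6628
Step 3: TPM = 19.6628 * 39.37 = 774 twists/m

774 twists/m


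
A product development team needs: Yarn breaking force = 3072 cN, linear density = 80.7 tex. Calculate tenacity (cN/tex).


Formula: Tenacity = Breaking force / Linear density
Tenacity = 3072 cN / 80.7 tex
Tenacity = 38.07 cN/tex

38.07 cN/tex


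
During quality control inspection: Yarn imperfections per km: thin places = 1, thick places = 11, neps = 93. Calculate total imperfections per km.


Formula: Total = thin places + thick places + neps
Total = 1 + 11 + 93
Total = 105 imperfections/km

105 imperfections/km


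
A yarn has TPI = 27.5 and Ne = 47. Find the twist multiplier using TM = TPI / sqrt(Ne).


Formula: TM = TPI / sqrt(Ne)
Step 1: sqrt(Ne) = sqrt(47) = 6.8557
Step 2: TM = 27.5 / 6.8557 = 4.01

4.01 TM


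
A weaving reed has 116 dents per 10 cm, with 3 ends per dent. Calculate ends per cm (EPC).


Formula: EPC = (dents per 10 cm * ends per dent) / 10
Step 1: Total ends per 10 cm = 116 * 3 = 348
Step 2: EPC = 348 / 10 = 34.8 ends/cm

34.8 ends/cm


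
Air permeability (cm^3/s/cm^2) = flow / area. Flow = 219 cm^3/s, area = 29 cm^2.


Formula: Air Permeability = Airflow / Test Area
AP = 219 cm^3/s / 29 cm^2
AP = 7.6 cm^3/s/cm^2

7.6 cm^3/s/cm^2


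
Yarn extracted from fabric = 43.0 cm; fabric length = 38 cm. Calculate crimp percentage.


Formula: Crimp% = ((L_yarn - L_fabric) / L_fabric) * 100
Step 1: Extension = 43.0 - 38 = 5.0 cm
Step 2: Crimp% = (5.0 / 38) * 100
Step 3: Crimp% = 0.131579 * 100 = 13.1579% ≈ 13.2%

13.2%


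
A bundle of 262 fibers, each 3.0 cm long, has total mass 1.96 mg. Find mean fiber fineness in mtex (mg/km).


Formula: fineness (mtex) = mass (mg) / total length (km) = (mass_mg / total_length_m) * 1000
Step 1: Convert fiber length: 3.0 cm = 0.03 m
Step 2: Total fiber length = 262 * 0.03 = 7.86 m
Step 3: Linear density = 1.96 mg / 7.86 m = 0.2494 mg/m
Step 4: fineness = 0.2494 * 1000 = 249.4 mtex

249.4 mtex


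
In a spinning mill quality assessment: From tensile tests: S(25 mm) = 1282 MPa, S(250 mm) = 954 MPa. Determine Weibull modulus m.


Formula: m = ln(L1/L2) / ln(S2/S1)
Step 1: ln(L1/L2) = ln(25/250) = -2.30259
Step 2: S2/S1 = 954/1282 = 0.74415
Step 3: ln(S2/S1) = ln(0.74415) = -0.29551
Step 4: m = -2.30259 / -0.29551 = 7.79

7.79 (Weibull m)


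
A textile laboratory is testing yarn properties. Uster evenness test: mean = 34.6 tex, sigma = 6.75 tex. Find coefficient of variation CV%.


Formula: CV% = (standard deviation / mean) * 100
Step 1: Ratio = 6.75 / 34.6 = 0.195087
Step 2: CV% = 0.195087 * 100 = 19.5087% ≈ 19.5%

19.5%


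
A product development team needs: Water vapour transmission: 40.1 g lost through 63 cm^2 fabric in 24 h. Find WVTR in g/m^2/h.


Formula: WVTR = mass_loss / (area * time)
Step 1: Convert area: 63 cm^2 = 0.0063 m^2
Step 2: WVTR = 40.1 g / (0.0063 m^2 * 24 h)
Step 3: WVTR = 40.1 / 0.1512 = 265.2 g/m^2/h

265.2 g/m^2/h


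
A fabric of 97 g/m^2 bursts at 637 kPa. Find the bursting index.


Formula: Bursting Index = Bursting Strength / Fabric GSM
BI = 637 kPa / 97 g/m^2
BI = 6.567 kPa/(g/m^2)

6.567 kPa/(g/m^2)


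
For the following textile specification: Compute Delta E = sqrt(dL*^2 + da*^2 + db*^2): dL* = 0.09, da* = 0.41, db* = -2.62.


Formula: Delta E = sqrt(dL*^2 + da*^2 + db*^2)
Step 1: dL*^2 = 0.09^2 = 0.0081
Step 2: da*^2 = 0.41^2 = 0.1681
Step 3: db*^2 = (-2.62)^2 = 6.8644
Step 4: Sum = 0.0081 + 0.1681 + 6.8644 = 7.0406
Step 5: Delta E = sqrt(7.0406) = 2.65

2.65 Delta E


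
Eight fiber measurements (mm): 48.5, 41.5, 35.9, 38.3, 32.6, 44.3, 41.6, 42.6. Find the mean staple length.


Formula: Mean = sum of lengths / count
Sum = 48.5 + 41.5 + 35.9 + 38.3 + 32.6 + 44.3 + 41.6 + 42.6
Sum = 325.3 mm
Mean = 325.3 / 8 = 40.66 mm

40.66 mm


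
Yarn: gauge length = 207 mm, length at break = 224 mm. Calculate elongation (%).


Formula: Elongation (%) = ((L_break - L0) / L0) * 100
Step 1: Extension = 224 - 207 = 17 mm
Step 2: Elongation = (17 / 207) * 100
Step 3: Elongation = 0.082126 * 100 = 8.2126% ≈ 8.2%

8.2%


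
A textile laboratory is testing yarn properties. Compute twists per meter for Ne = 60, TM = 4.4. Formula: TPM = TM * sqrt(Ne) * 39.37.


Formula: TPM = TM * sqrt(Ne) * 39.37
Step 1: sqrt(Ne) = sqrt(60) = 7.746
Step 2: TM * sqrt(Ne) = 4.4 * 7.746 = 34.0824
Step 3: TPM = 34.0824 * 39.37 = 1342 twists/m

1342 twists/m


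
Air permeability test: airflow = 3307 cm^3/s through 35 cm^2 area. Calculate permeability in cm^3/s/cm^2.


Formula: Air Permeability = Airflow / Test Area
AP = 3307 cm^3/s / 35 cm^2
AP = 94.5 cm^3/s/cm^2

94.5 cm^3/s/cm^2


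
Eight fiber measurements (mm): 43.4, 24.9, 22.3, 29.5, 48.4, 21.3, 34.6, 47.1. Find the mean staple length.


Formula: Mean = sum of lengths / count
Sum = 43.4 + 24.9 + 22.3 + 29.5 + 48.4 + 21.3 + 34.6 + 47.1
Sum = 271.5 mm
Mean = 271.5 / 8 = 33.94 mm

33.94 mm


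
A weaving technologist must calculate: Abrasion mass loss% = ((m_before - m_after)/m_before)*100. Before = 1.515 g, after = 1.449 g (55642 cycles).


Formula: Mass loss% = ((m_before - m_after) / m_before) * 100
Step 1: Mass loss = 1.515 - 1.449 = 0.066 g
Step 2: Ratio = 0.066 / 1.515 = 0.0435644
Step 3: Mass loss% = 0.0435644 * 100 = 4.35644% ≈ 4.36%

4.36%


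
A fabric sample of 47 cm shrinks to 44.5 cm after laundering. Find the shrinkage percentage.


Formula: Shrinkage% = ((L_before - L_after) / L_before) * 100
Step 1: Shrinkage = 47 - 44.5 = 2.5 cm
Step 2: Shrinkage% = (2.5 / 47) * 100
Step 3: Shrinkage% = 0.053191 * 100 = 5.3191% ≈ 5.3%

5.3%


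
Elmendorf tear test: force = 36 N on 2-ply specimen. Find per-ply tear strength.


Formula: Per-ply strength = Total force / Number of plies
Per-ply = 36 N / 2
Per-ply = 18 N

18 N


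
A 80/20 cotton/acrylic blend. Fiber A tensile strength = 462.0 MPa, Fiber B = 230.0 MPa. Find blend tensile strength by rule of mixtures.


Formula: Blend property = (fraction_A * property_A) + (fraction_B * property_B)
Step 1: Contribution A = 80/100 * 462.0 MPa = 369.6 MPa
Step 2: Contribution B = 20/100 * 230.0 MPa = 46.0 MPa
Step 3: Blend tensile strength = 369.6 + 46.0 = 415.6 MPa

415.6 MPa


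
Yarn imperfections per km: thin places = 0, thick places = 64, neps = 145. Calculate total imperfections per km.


Formula: Total = thin places + thick places + neps
Total = 0 + 64 + 145
Total = 209 imperfections/km

209 imperfections/km


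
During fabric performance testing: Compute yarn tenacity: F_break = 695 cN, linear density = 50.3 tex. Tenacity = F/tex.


Formula: Tenacity = Breaking force / Linear density
Tenacity = 695 cN / 50.3 tex
Tenacity = 13.82 cN/tex

13.82 cN/tex


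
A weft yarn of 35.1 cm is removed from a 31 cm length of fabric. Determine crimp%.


Formula: Crimp% = ((L_yarn - L_fabric) / L_fabric) * 100
Step 1: Extension = 35.1 - 31 = 4.1 cm
Step 2: Crimp% = (4.1 / 31) * 100
Step 3: Crimp% = 0.132258 * 100 = 13.2258% ≈ 13.2%

13.2%


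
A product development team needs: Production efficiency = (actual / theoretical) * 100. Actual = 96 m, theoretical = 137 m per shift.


Formula: Efficiency% = (Actual output / Theoretical output) * 100
Efficiency% = (96 / 137) * 100
Efficiency% = 0.70073 * 100 = 70.073% ≈ 70.1%

70.1%


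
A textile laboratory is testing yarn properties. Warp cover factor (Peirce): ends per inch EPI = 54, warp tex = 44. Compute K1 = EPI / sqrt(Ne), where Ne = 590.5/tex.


Formula: K1 = EPI / sqrt(Ne), with Ne = 590.5 / tex_warp
Step 1: Ne = 590.5 / 44 = 13.42
Step 2: sqrt(Ne) = sqrt(13.42) = 3.6633
Step 3: K1 = 54 / 3.6633 = 14.7

14.7


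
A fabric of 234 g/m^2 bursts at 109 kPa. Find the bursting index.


Formula: Bursting Index = Bursting Strength / Fabric GSM
BI = 109 kPa / 234 g/m^2
BI = 0.466 kPa/(g/m^2)

0.466 kPa/(g/m^2)


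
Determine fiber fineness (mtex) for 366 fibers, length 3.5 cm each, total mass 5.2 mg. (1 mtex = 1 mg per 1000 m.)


Formula: fineness (mtex) = mass (mg) / total length (km) = (mass_mg / total_length_m) * 1000
Step 1: Convert fiber length: 3.5 cm = 0.035 m
Step 2: Total fiber length = 366 * 0.035 = 12.81 m
Step 3: Linear density = 5.2 mg / 12.81 m = 0.4059 mg/m
Step 4: fineness = 0.4059 * 1000 = 405.9 mtex

405.9 mtex


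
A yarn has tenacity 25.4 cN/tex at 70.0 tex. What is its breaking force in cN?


Formula: Breaking force = Tenacity * Linear density
F = 25.4 cN/tex * 70.0 tex
F = 1778.00 cN

1778.00 cN


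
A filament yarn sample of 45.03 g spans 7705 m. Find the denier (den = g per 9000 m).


Formula: den = (mass_g / length_m) * 9000
Substituting: den = (45.03 / 7705) * 9000
Intermediate: 45.03 / 7705 = 0.00584426 g/m
den = 0.00584426 * 9000 = 52.6 denier

52.6 denier


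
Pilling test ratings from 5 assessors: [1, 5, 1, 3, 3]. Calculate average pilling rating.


Formula: Mean = sum / count
Sum = 1 + 5 + 1 + 3 + 3 = 13
Mean = 13 / 5 = 2.6

2.6


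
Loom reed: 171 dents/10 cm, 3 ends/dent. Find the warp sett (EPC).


Formula: EPC = (dents per 10 cm * ends per dent) / 10
Step 1: Total ends per 10 cm = 171 * 3 = 513
Step 2: EPC = 513 / 10 = 51.3 ends/cm

51.3 ends/cm


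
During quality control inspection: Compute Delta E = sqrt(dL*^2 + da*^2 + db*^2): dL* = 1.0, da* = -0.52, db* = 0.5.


Formula: Delta E = sqrt(dL*^2 + da*^2 + db*^2)
Step 1: dL*^2 = 1.0^2 = 1.0
Step 2: da*^2 = (-0.52)^2 = 0.2704
Step 3: db*^2 = 0.5^2 = 0.25
Step 4: Sum = 1.0 + 0.2704 + 0.25 = 1.5204
Step 5: Delta E = sqrt(1.5204) = 1.23

1.23 Delta E


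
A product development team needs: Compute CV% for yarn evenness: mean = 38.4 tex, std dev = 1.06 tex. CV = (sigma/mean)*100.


Formula: CV% = (standard deviation / mean) * 100
Step 1: Ratio = 1.06 / 38.4 = 0.027604
Step 2: CV% = 0.027604 * 100 = 2.7604% ≈ 2.8%

2.8%


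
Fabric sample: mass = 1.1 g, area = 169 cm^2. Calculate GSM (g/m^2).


Formula: GSM = mass_g / area_m2
Step 1: Convert area: 169 cm^2 = 169 / 10000 = 0.0169 m^2
Step 2: GSM = 1.1 g / 0.0169 m^2 = 65.1 g/m^2

65.1 g/m^2


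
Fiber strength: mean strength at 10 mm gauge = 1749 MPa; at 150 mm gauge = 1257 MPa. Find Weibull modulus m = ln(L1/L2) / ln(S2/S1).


Formula: m = ln(L1/L2) / ln(S2/S1)
Step 1: ln(L1/L2) = ln(10/150) = -2.70805
Step 2: S2/S1 = 1257/1749 = 0.7187
Step 3: ln(S2/S1) = ln(0.7187) = -0.33031
Step 4: m = -2.70805 / -0.33031 = 8.20

8.20 (Weibull m)


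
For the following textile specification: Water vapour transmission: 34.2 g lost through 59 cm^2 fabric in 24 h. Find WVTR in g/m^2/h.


Formula: WVTR = mass_loss / (area * time)
Step 1: Convert area: 59 cm^2 = 0.0059 m^2
Step 2: WVTR = 34.2 g / (0.0059 m^2 * 24 h)
Step 3: WVTR = 34.2 / 0.1416 = 241.5 g/m^2/h

241.5 g/m^2/h


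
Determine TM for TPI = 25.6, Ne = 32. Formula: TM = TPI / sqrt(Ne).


Formula: TM = TPI / sqrt(Ne)
Step 1: sqrt(Ne) = sqrt(32) = 5.6569
Step 2: TM = 25.6 / 5.6569 = 4.53

4.53 TM


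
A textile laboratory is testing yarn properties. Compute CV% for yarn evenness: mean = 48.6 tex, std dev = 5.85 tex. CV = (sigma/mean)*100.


Formula: CV% = (standard deviation / mean) * 100
Step 1: Ratio = 5.85 / 48.6 = 0.12037
Step 2: CV% = 0.12037 * 100 = 12.037% ≈ 12.0%

12.0%


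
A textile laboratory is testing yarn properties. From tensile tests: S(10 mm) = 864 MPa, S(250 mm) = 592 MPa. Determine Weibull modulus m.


Formula: m = ln(L1/L2) / ln(S2/S1)
Step 1: ln(L1/L2) = ln(10/250) = -3.21888
Step 2: S2/S1 = 592/864 = 0.68519
Step 3: ln(S2/S1) = ln(0.68519) = -0.37806
Step 4: m = -3.21888 / -0.37806 = 8.51

8.51 (Weibull m)


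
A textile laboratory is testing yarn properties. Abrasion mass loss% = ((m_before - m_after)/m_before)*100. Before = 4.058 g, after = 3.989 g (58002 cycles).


Formula: Mass loss% = ((m_before - m_after) / m_before) * 100
Step 1: Mass loss = 4.058 - 3.989 = 0.069 g
Step 2: Ratio = 0.069 / 4.058 = 0.0170034
Step 3: Mass loss% = 0.0170034 * 100 = 1.70034% ≈ 1.70%

1.70%


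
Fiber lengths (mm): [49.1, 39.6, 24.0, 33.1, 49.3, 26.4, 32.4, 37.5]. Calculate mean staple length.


Formula: Mean = sum of lengths / count
Sum = 49.1 + 39.6 + 24.0 + 33.1 + 49.3 + 26.4 + 32.4 + 37.5
Sum = 291.4 mm
Mean = 291.4 / 8 = 36.43 mm

36.43 mm


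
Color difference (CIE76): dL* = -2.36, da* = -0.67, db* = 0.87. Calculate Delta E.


Formula: Delta E = sqrt(dL*^2 + da*^2 + db*^2)
Step 1: dL*^2 = (-2.36)^2 = 5.5696
Step 2: da*^2 = (-0.67)^2 = 0.4489
Step 3: db*^2 = 0.87^2 = 0.7569
Step 4: Sum = 5.5696 + 0.4489 + 0.7569 = 6.7754
Step 5: Delta E = sqrt(6.7754) = 2.6

2.6 Delta E


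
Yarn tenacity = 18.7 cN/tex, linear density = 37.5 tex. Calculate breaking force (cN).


Formula: Breaking force = Tenacity * Linear density
F = 18.7 cN/tex * 37.5 tex
F = 701.25 cN

701.25 cN


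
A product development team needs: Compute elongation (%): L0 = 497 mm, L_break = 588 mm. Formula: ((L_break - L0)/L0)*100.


Formula: Elongation (%) = ((L_break - L0) / L0) * 100
Step 1: Extension = 588 - 497 = 91 mm
Step 2: Elongation = (91 / 497) * 100
Step 3: Elongation = 0.183099 * 100 = 18.3099% ≈ 18.3%

18.3%


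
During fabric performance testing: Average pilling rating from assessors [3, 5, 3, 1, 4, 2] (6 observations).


Formula: Mean = sum / count
Sum = 3 + 5 + 3 + 1 + 4 + 2 = 18
Mean = 18 / 6 = 3.0

3.0


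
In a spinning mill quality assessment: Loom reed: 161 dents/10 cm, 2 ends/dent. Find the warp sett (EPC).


Formula: EPC = (dents per 10 cm * ends per dent) / 10
Step 1: Total ends per 10 cm = 161 * 2 = 322
Step 2: EPC = 322 / 10 = 32.2 ends/cm

32.2 ends/cm


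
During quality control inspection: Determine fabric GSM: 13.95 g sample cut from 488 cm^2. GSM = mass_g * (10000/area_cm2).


Formula: GSM = mass_g / area_m2
Step 1: Convert area: 488 cm^2 = 488 / 10000 = 0.0488 m^2
Step 2: GSM = 13.95 g / 0.0488 m^2 = 285.9 g/m^2

285.9 g/m^2


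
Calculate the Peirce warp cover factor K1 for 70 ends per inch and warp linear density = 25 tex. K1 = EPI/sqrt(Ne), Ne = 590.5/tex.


Formula: K1 = EPI / sqrt(Ne), with Ne = 590.5 / tex_warp
Step 1: Ne = 590.5 / 25 = 23.62
Step 2: sqrt(Ne) = sqrt(23.62) = 4.86
Step 3: K1 = 70 / 4.86 = 14.4

14.4


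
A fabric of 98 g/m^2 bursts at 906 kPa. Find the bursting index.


Formula: Bursting Index = Bursting Strength / Fabric GSM
BI = 906 kPa / 98 g/m^2
BI = 9.245 kPa/(g/m^2)

9.245 kPa/(g/m^2)


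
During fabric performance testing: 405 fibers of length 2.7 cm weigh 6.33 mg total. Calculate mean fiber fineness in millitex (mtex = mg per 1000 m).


Formula: fineness (mtex) = mass (mg) / total length (km) = (mass_mg / total_length_m) * 1000
Step 1: Convert fiber length: 2.7 cm = 0.027 m
Step 2: Total fiber length = 405 * 0.027 = 10.935 m
Step 3: Linear density = 6.33 mg / 10.935 m = 0.5789 mg/m
Step 4: fineness = 0.5789 * 1000 = 578.9 mtex

578.9 mtex


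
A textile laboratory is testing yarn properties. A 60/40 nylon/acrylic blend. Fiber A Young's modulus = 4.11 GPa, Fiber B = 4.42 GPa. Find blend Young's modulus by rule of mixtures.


Formula: Blend property = (fraction_A * property_A) + (fraction_B * property_B)
Step 1: Contribution A = 60/100 * 4.11 GPa = 2.466 GPa
Step 2: Contribution B = 40/100 * 4.42 GPa = 1.768 GPa
Step 3: Blend Young's modulus = 2.466 + 1.768 = 4.234 GPa

4.234 GPa


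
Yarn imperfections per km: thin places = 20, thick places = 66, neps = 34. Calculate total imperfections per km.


Formula: Total = thin places + thick places + neps
Total = 20 + 66 + 34
Total = 120 imperfections/km

120 imperfections/km


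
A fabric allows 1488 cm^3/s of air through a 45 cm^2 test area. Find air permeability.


Formula: Air Permeability = Airflow / Test Area
AP = 1488 cm^3/s / 45 cm^2
AP = 33.1 cm^3/s/cm^2

33.1 cm^3/s/cm^2


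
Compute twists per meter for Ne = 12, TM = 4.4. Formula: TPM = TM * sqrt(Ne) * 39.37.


Formula: TPM = TM * sqrt(Ne) * 39.37
Step 1: sqrt(Ne) = sqrt(12) = 3.4641
Step 2: TM * sqrt(Ne) = 4.4 * 3.4641 = 15.242
Step 3: TPM = 15.242 * 39.37 = 600 twists/m

600 twists/m


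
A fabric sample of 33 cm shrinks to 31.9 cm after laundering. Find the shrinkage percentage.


Formula: Shrinkage% = ((L_before - L_after) / L_before) * 100
Step 1: Shrinkage = 33 - 31.9 = 1.1 cm
Step 2: Shrinkage% = (1.1 / 33) * 100
Step 3: Shrinkage% = 0.033333 * 100 = 3.3333% ≈ 3.3%

3.3%


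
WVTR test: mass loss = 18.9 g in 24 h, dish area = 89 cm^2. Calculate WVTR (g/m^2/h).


Formula: WVTR = mass_loss / (area * time)
Step 1: Convert area: 89 cm^2 = 0.0089 m^2
Step 2: WVTR = 18.9 g / (0.0089 m^2 * 24 h)
Step 3: WVTR = 18.9 / 0.2136 = 88.5 g/m^2/h

88.5 g/m^2/h


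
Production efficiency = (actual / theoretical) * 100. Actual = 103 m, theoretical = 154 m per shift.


Formula: Efficiency% = (Actual output / Theoretical output) * 100
Efficiency% = (103 / 154) * 100
Efficiency% = 0.668831 * 100 = 66.8831% ≈ 66.9%

66.9%


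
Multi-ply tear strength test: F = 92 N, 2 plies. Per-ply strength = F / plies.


Formula: Per-ply strength = Total force / Number of plies
Per-ply = 92 N / 2
Per-ply = 46 N

46 N


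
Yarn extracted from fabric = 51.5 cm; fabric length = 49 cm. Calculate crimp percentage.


Formula: Crimp% = ((L_yarn - L_fabric) / L_fabric) * 100
Step 1: Extension = 51.5 - 49 = 2.5 cm
Step 2: Crimp% = (2.5 / 49) * 100
Step 3: Crimp% = 0.05102 * 100 = 5.102% ≈ 5.1%

5.1%


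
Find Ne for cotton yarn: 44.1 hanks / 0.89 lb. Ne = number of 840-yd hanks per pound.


Formula: Ne = hanks / mass_lb
Substituting: Ne = 44.1 / 0.89
Ne = 49.6

49.6 Ne


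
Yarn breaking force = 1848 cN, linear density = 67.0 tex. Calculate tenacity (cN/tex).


Formula: Tenacity = Breaking force / Linear density
Tenacity = 1848 cN / 67.0 tex
Tenacity = 27.58 cN/tex

27.58 cN/tex


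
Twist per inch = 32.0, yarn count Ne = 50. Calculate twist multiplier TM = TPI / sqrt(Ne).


Formula: TM = TPI / sqrt(Ne)
Step 1: sqrt(Ne) = sqrt(50) = 7.0711
Step 2: TM = 32.0 / 7.0711 = 4.53

4.53 TM


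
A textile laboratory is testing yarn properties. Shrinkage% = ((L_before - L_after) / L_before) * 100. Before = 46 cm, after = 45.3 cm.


Formula: Shrinkage% = ((L_before - L_after) / L_before) * 100
Step 1: Shrinkage = 46 - 45.3 = 0.7 cm
Step 2: Shrinkage% = (0.7 / 46) * 100
Step 3: Shrinkage% = 0.015217 * 100 = 1.5217% ≈ 1.5%

1.5%


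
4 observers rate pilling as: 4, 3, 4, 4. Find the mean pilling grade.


Formula: Mean = sum / count
Sum = 4 + 3 + 4 + 4 = 15
Mean = 15 / 4 = 3.8

3.8


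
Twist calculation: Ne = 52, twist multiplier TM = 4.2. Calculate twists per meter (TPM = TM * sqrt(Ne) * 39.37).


Formula: TPM = TM * sqrt(Ne) * 39.37
Step 1: sqrt(Ne) = sqrt(52) = 7.2111
Step 2: TM * sqrt(Ne) = 4.2 * 7.2111 = 30.2866
Step 3: TPM = 30.2866 * 39.37 = 1192 twists/m

1192 twists/m


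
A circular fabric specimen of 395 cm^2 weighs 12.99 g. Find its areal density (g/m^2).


Formula: GSM = mass_g / area_m2
Step 1: Convert area: 395 cm^2 = 395 / 10000 = 0.0395 m^2
Step 2: GSM = 12.99 g / 0.0395 m^2 = 328.9 g/m^2

328.9 g/m^2


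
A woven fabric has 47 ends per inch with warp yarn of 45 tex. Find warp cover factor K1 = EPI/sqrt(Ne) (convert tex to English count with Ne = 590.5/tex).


Formula: K1 = EPI / sqrt(Ne), with Ne = 590.5 / tex_warp
Step 1: Ne = 590.5 / 45 = 13.122
Step 2: sqrt(Ne) = sqrt(13.122) = 3.6224
Step 3: K1 = 47 / 3.6224 = 13.0

13.0


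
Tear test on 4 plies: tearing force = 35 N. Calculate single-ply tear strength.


Formula: Per-ply strength = Total force / Number of plies
Per-ply = 35 N / 4
Per-ply = 8.75 N

8.75 N


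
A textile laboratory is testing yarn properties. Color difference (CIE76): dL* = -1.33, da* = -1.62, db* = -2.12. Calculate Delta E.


Formula: Delta E = sqrt(dL*^2 + da*^2 + db*^2)
Step 1: dL*^2 = (-1.33)^2 = 1.7689
Step 2: da*^2 = (-1.62)^2 = 2.6244
Step 3: db*^2 = (-2.12)^2 = 4.4944
Step 4: Sum = 1.7689 + 2.6244 + 4.4944 = 8.8877
Step 5: Delta E = sqrt(8.8877) = 2.98

2.98 Delta E
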